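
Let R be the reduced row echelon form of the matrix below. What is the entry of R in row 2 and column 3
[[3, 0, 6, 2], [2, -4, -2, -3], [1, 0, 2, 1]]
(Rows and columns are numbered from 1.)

r1 ← 1/3·r1
  [ 1   0   2  2/3 ]
  [ 2  -4  -2   -3 ]
  [ 1   0   2    1 ]
r2 ← r2 − 2·r1
  [ 1   0   2    2/3 ]
  [ 0  -4  -6  -13/3 ]
  [ 1   0   2      1 ]
r3 ← r3 − r1
  [ 1   0   2    2/3 ]
  [ 0  -4  -6  -13/3 ]
  [ 0   0   0    1/3 ]
r2 ← -1/4·r2
  [ 1  0    2    2/3 ]
  [ 0  1  3/2  13/12 ]
  [ 0  0    0    1/3 ]
r3 ← 3·r3
  [ 1  0    2    2/3 ]
  [ 0  1  3/2  13/12 ]
  [ 0  0    0      1 ]
r2 ← r2 − 13/12·r3
  [ 1  0    2  2/3 ]
  [ 0  1  3/2    0 ]
  [ 0  0    0    1 ]
r1 ← r1 − 2/3·r3
  [ 1  0    2  0 ]
  [ 0  1  3/2  0 ]
  [ 0  0    0  1 ]

3/2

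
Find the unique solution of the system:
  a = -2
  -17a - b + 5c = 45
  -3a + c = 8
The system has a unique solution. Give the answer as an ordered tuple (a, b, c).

Form the augmented matrix and row-reduce:
  [   1   0  0  |  -2 ]
  [ -17  -1  5  |  45 ]
  [  -3   0  1  |   8 ]
r2 := r2 + 17·r1
  [  1   0  0  |  -2 ]
  [  0  -1  5  |  11 ]
  [ -3   0  1  |   8 ]
r3 := r3 + 3·r1
  [ 1   0  0  |  -2 ]
  [ 0  -1  5  |  11 ]
  [ 0   0  1  |   2 ]
r2 := -1·r2
  [ 1  0   0  |   -2 ]
  [ 0  1  -5  |  -11 ]
  [ 0  0   1  |    2 ]
r2 := r2 + 5·r3
  [ 1  0  0  |  -2 ]
  [ 0  1  0  |  -1 ]
  [ 0  0  1  |   2 ]
Reading off the last column: a = -2, b = -1, c = 2.

(-2, -1, 2)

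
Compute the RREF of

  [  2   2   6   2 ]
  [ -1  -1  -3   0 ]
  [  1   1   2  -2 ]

R1 -> 1/2·R1
  [  1   1   3   1 ]
  [ -1  -1  -3   0 ]
  [  1   1   2  -2 ]
R2 -> R2 + R1
  [ 1  1  3   1 ]
  [ 0  0  0   1 ]
  [ 1  1  2  -2 ]
R3 -> R3 − R1
  [ 1  1   3   1 ]
  [ 0  0   0   1 ]
  [ 0  0  -1  -3 ]
R2 <-> R3
  [ 1  1   3   1 ]
  [ 0  0  -1  -3 ]
  [ 0  0   0   1 ]
R2 -> -1·R2
  [ 1  1  3  1 ]
  [ 0  0  1  3 ]
  [ 0  0  0  1 ]
R2 -> R2 − 3·R3
  [ 1  1  3  1 ]
  [ 0  0  1  0 ]
  [ 0  0  0  1 ]
R1 -> R1 − R3
  [ 1  1  3  0 ]
  [ 0  0  1  0 ]
  [ 0  0  0  1 ]
R1 -> R1 − 3·R2
  [ 1  1  0  0 ]
  [ 0  0  1  0 ]
  [ 0  0  0  1 ]

[[1, 1, 0, 0], [0, 0, 1, 0], [0, 0, 0, 1]]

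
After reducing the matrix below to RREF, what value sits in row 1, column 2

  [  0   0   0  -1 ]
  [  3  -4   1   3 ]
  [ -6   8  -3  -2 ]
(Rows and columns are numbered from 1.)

-4/3

r1 <-> r2
  [  3  -4   1   3 ]
  [  0   0   0  -1 ]
  [ -6   8  -3  -2 ]
r1 → 1/3·r1
  [  1  -4/3  1/3   1 ]
  [  0     0    0  -1 ]
  [ -6     8   -3  -2 ]
r3 → r3 + 6·r1
  [ 1  -4/3  1/3   1 ]
  [ 0     0    0  -1 ]
  [ 0     0   -1   4 ]
r2 <-> r3
  [ 1  -4/3  1/3   1 ]
  [ 0     0   -1   4 ]
  [ 0     0    0  -1 ]
r2 → -1·r2
  [ 1  -4/3  1/3   1 ]
  [ 0     0    1  -4 ]
  [ 0     0    0  -1 ]
r3 → -1·r3
  [ 1  -4/3  1/3   1 ]
  [ 0     0    1  -4 ]
  [ 0     0    0   1 ]
r2 → r2 + 4·r3
  [ 1  -4/3  1/3  1 ]
  [ 0     0    1  0 ]
  [ 0     0    0  1 ]
r1 → r1 − r3
  [ 1  -4/3  1/3  0 ]
  [ 0     0    1  0 ]
  [ 0     0    0  1 ]
r1 → r1 − 1/3·r2
  [ 1  -4/3  0  0 ]
  [ 0     0  1  0 ]
  [ 0     0  0  1 ]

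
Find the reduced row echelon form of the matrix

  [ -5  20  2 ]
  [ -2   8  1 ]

[[1, -4, 0], [0, 0, 1]]

R1 := -1/5·R1
  [  1  -4  -2/5 ]
  [ -2   8     1 ]
R2 := R2 + 2·R1
  [ 1  -4  -2/5 ]
  [ 0   0   1/5 ]
R2 := 5·R2
  [ 1  -4  -2/5 ]
  [ 0   0     1 ]
R1 := R1 + 2/5·R2
  [ 1  -4  0 ]
  [ 0   0  1 ]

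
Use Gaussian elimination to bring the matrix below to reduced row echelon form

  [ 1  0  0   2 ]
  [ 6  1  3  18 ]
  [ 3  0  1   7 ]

[[1, 0, 0, 2], [0, 1, 0, 3], [0, 0, 1, 1]]

Subtract 6 times R1 from R2.
Subtract 3 times R1 from R3.
Subtract 3 times R3 from R2.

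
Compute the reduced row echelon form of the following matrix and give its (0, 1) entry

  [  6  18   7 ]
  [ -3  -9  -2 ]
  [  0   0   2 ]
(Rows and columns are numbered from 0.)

Multiply R1 by 1/6.
  [  1   3  7/6 ]
  [ -3  -9   -2 ]
  [  0   0    2 ]
Add 3 times R1 to R2.
  [ 1  3  7/6 ]
  [ 0  0  3/2 ]
  [ 0  0    2 ]
Multiply R2 by 2/3.
  [ 1  3  7/6 ]
  [ 0  0    1 ]
  [ 0  0    2 ]
Subtract 2 times R2 from R3.
  [ 1  3  7/6 ]
  [ 0  0    1 ]
  [ 0  0    0 ]
Subtract 7/6 times R2 from R1.
  [ 1  3  0 ]
  [ 0  0  1 ]
  [ 0  0  0 ]

3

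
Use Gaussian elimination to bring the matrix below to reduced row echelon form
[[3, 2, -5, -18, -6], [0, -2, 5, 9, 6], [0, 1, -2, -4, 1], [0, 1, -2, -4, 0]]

[[1, 0, 0, -3, 0], [0, 1, 0, -2, 0], [0, 0, 1, 1, 0], [0, 0, 0, 0, 1]]

R1 := 1/3·R1
  [ 1  2/3  -5/3  -6  -2 ]
  [ 0   -2     5   9   6 ]
  [ 0    1    -2  -4   1 ]
  [ 0    1    -2  -4   0 ]
R2 := -1/2·R2
  [ 1  2/3  -5/3    -6  -2 ]
  [ 0    1  -5/2  -9/2  -3 ]
  [ 0    1    -2    -4   1 ]
  [ 0    1    -2    -4   0 ]
R3 := R3 − R2
  [ 1  2/3  -5/3    -6  -2 ]
  [ 0    1  -5/2  -9/2  -3 ]
  [ 0    0   1/2   1/2   4 ]
  [ 0    1    -2    -4   0 ]
R4 := R4 − R2
  [ 1  2/3  -5/3    -6  -2 ]
  [ 0    1  -5/2  -9/2  -3 ]
  [ 0    0   1/2   1/2   4 ]
  [ 0    0   1/2   1/2   3 ]
R3 := 2·R3
  [ 1  2/3  -5/3    -6  -2 ]
  [ 0    1  -5/2  -9/2  -3 ]
  [ 0    0     1     1   8 ]
  [ 0    0   1/2   1/2   3 ]
R4 := R4 − 1/2·R3
  [ 1  2/3  -5/3    -6  -2 ]
  [ 0    1  -5/2  -9/2  -3 ]
  [ 0    0     1     1   8 ]
  [ 0    0     0     0  -1 ]
R4 := -1·R4
  [ 1  2/3  -5/3    -6  -2 ]
  [ 0    1  -5/2  -9/2  -3 ]
  [ 0    0     1     1   8 ]
  [ 0    0     0     0   1 ]
R3 := R3 − 8·R4
  [ 1  2/3  -5/3    -6  -2 ]
  [ 0    1  -5/2  -9/2  -3 ]
  [ 0    0     1     1   0 ]
  [ 0    0     0     0   1 ]
R2 := R2 + 3·R4
  [ 1  2/3  -5/3    -6  -2 ]
  [ 0    1  -5/2  -9/2   0 ]
  [ 0    0     1     1   0 ]
  [ 0    0     0     0   1 ]
R1 := R1 + 2·R4
  [ 1  2/3  -5/3    -6  0 ]
  [ 0    1  -5/2  -9/2  0 ]
  [ 0    0     1     1  0 ]
  [ 0    0     0     0  1 ]
R2 := R2 + 5/2·R3
  [ 1  2/3  -5/3  -6  0 ]
  [ 0    1     0  -2  0 ]
  [ 0    0     1   1  0 ]
  [ 0    0     0   0  1 ]
R1 := R1 + 5/3·R3
  [ 1  2/3  0  -13/3  0 ]
  [ 0    1  0     -2  0 ]
  [ 0    0  1      1  0 ]
  [ 0    0  0      0  1 ]
R1 := R1 − 2/3·R2
  [ 1  0  0  -3  0 ]
  [ 0  1  0  -2  0 ]
  [ 0  0  1   1  0 ]
  [ 0  0  0   0  1 ]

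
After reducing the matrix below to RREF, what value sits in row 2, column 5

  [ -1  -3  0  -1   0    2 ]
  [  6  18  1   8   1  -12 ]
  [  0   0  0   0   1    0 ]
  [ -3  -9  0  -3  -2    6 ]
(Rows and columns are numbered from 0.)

R1 ← -1·R1
  [  1   3  0   1   0   -2 ]
  [  6  18  1   8   1  -12 ]
  [  0   0  0   0   1    0 ]
  [ -3  -9  0  -3  -2    6 ]
R2 ← R2 − 6·R1
  [  1   3  0   1   0  -2 ]
  [  0   0  1   2   1   0 ]
  [  0   0  0   0   1   0 ]
  [ -3  -9  0  -3  -2   6 ]
R4 ← R4 + 3·R1
  [ 1  3  0  1   0  -2 ]
  [ 0  0  1  2   1   0 ]
  [ 0  0  0  0   1   0 ]
  [ 0  0  0  0  -2   0 ]
R4 ← R4 + 2·R3
  [ 1  3  0  1  0  -2 ]
  [ 0  0  1  2  1   0 ]
  [ 0  0  0  0  1   0 ]
  [ 0  0  0  0  0   0 ]
R2 ← R2 − R3
  [ 1  3  0  1  0  -2 ]
  [ 0  0  1  2  0   0 ]
  [ 0  0  0  0  1   0 ]
  [ 0  0  0  0  0   0 ]

0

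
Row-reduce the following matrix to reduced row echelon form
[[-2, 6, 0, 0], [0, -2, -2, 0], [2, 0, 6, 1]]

[[1, 0, 3, 0], [0, 1, 1, 0], [0, 0, 0, 1]]

Multiply r1 by -1/2.
  [ 1  -3   0  0 ]
  [ 0  -2  -2  0 ]
  [ 2   0   6  1 ]
Subtract 2 times r1 from r3.
  [ 1  -3   0  0 ]
  [ 0  -2  -2  0 ]
  [ 0   6   6  1 ]
Multiply r2 by -1/2.
  [ 1  -3  0  0 ]
  [ 0   1  1  0 ]
  [ 0   6  6  1 ]
Subtract 6 times r2 from r3.
  [ 1  -3  0  0 ]
  [ 0   1  1  0 ]
  [ 0   0  0  1 ]
Add 3 times r2 to r1.
  [ 1  0  3  0 ]
  [ 0  1  1  0 ]
  [ 0  0  0  1 ]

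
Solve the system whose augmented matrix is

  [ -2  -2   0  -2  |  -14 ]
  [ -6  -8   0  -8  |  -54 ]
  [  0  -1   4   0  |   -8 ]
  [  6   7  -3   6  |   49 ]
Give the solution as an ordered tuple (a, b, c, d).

Multiply R1 by -1/2.
  [  1   1   0   1  |    7 ]
  [ -6  -8   0  -8  |  -54 ]
  [  0  -1   4   0  |   -8 ]
  [  6   7  -3   6  |   49 ]
Add 6 times R1 to R2.
  [ 1   1   0   1  |    7 ]
  [ 0  -2   0  -2  |  -12 ]
  [ 0  -1   4   0  |   -8 ]
  [ 6   7  -3   6  |   49 ]
Subtract 6 times R1 from R4.
  [ 1   1   0   1  |    7 ]
  [ 0  -2   0  -2  |  -12 ]
  [ 0  -1   4   0  |   -8 ]
  [ 0   1  -3   0  |    7 ]
Multiply R2 by -1/2.
  [ 1   1   0  1  |   7 ]
  [ 0   1   0  1  |   6 ]
  [ 0  -1   4  0  |  -8 ]
  [ 0   1  -3  0  |   7 ]
Add R2 to R3.
  [ 1  1   0  1  |   7 ]
  [ 0  1   0  1  |   6 ]
  [ 0  0   4  1  |  -2 ]
  [ 0  1  -3  0  |   7 ]
Subtract R2 from R4.
  [ 1  1   0   1  |   7 ]
  [ 0  1   0   1  |   6 ]
  [ 0  0   4   1  |  -2 ]
  [ 0  0  -3  -1  |   1 ]
Multiply R3 by 1/4.
  [ 1  1   0    1  |     7 ]
  [ 0  1   0    1  |     6 ]
  [ 0  0   1  1/4  |  -1/2 ]
  [ 0  0  -3   -1  |     1 ]
Add 3 times R3 to R4.
  [ 1  1  0     1  |     7 ]
  [ 0  1  0     1  |     6 ]
  [ 0  0  1   1/4  |  -1/2 ]
  [ 0  0  0  -1/4  |  -1/2 ]
Multiply R4 by -4.
  [ 1  1  0    1  |     7 ]
  [ 0  1  0    1  |     6 ]
  [ 0  0  1  1/4  |  -1/2 ]
  [ 0  0  0    1  |     2 ]
Subtract 1/4 times R4 from R3.
  [ 1  1  0  1  |   7 ]
  [ 0  1  0  1  |   6 ]
  [ 0  0  1  0  |  -1 ]
  [ 0  0  0  1  |   2 ]
Subtract R4 from R2.
  [ 1  1  0  1  |   7 ]
  [ 0  1  0  0  |   4 ]
  [ 0  0  1  0  |  -1 ]
  [ 0  0  0  1  |   2 ]
Subtract R4 from R1.
  [ 1  1  0  0  |   5 ]
  [ 0  1  0  0  |   4 ]
  [ 0  0  1  0  |  -1 ]
  [ 0  0  0  1  |   2 ]
Subtract R2 from R1.
  [ 1  0  0  0  |   1 ]
  [ 0  1  0  0  |   4 ]
  [ 0  0  1  0  |  -1 ]
  [ 0  0  0  1  |   2 ]
Reading off the last column: a = 1, b = 4, c = -1, d = 2.

(1, 4, -1, 2)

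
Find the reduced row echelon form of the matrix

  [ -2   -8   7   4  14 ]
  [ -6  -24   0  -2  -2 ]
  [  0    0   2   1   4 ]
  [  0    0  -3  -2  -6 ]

[[1, 4, 0, 0, 0], [0, 0, 1, 0, 0], [0, 0, 0, 1, 0], [0, 0, 0, 0, 1]]

r1 -> -1/2·r1
  [  1    4  -7/2  -2  -7 ]
  [ -6  -24     0  -2  -2 ]
  [  0    0     2   1   4 ]
  [  0    0    -3  -2  -6 ]
r2 -> r2 + 6·r1
  [ 1  4  -7/2   -2   -7 ]
  [ 0  0   -21  -14  -44 ]
  [ 0  0     2    1    4 ]
  [ 0  0    -3   -2   -6 ]
r2 -> -1/21·r2
  [ 1  4  -7/2   -2     -7 ]
  [ 0  0     1  2/3  44/21 ]
  [ 0  0     2    1      4 ]
  [ 0  0    -3   -2     -6 ]
r3 -> r3 − 2·r2
  [ 1  4  -7/2    -2     -7 ]
  [ 0  0     1   2/3  44/21 ]
  [ 0  0     0  -1/3  -4/21 ]
  [ 0  0    -3    -2     -6 ]
r4 -> r4 + 3·r2
  [ 1  4  -7/2    -2     -7 ]
  [ 0  0     1   2/3  44/21 ]
  [ 0  0     0  -1/3  -4/21 ]
  [ 0  0     0     0    2/7 ]
r3 -> -3·r3
  [ 1  4  -7/2   -2     -7 ]
  [ 0  0     1  2/3  44/21 ]
  [ 0  0     0    1    4/7 ]
  [ 0  0     0    0    2/7 ]
r4 -> 7/2·r4
  [ 1  4  -7/2   -2     -7 ]
  [ 0  0     1  2/3  44/21 ]
  [ 0  0     0    1    4/7 ]
  [ 0  0     0    0      1 ]
r3 -> r3 − 4/7·r4
  [ 1  4  -7/2   -2     -7 ]
  [ 0  0     1  2/3  44/21 ]
  [ 0  0     0    1      0 ]
  [ 0  0     0    0      1 ]
r2 -> r2 − 44/21·r4
  [ 1  4  -7/2   -2  -7 ]
  [ 0  0     1  2/3   0 ]
  [ 0  0     0    1   0 ]
  [ 0  0     0    0   1 ]
r1 -> r1 + 7·r4
  [ 1  4  -7/2   -2  0 ]
  [ 0  0     1  2/3  0 ]
  [ 0  0     0    1  0 ]
  [ 0  0     0    0  1 ]
r2 -> r2 − 2/3·r3
  [ 1  4  -7/2  -2  0 ]
  [ 0  0     1   0  0 ]
  [ 0  0     0   1  0 ]
  [ 0  0     0   0  1 ]
r1 -> r1 + 2·r3
  [ 1  4  -7/2  0  0 ]
  [ 0  0     1  0  0 ]
  [ 0  0     0  1  0 ]
  [ 0  0     0  0  1 ]
r1 -> r1 + 7/2·r2
  [ 1  4  0  0  0 ]
  [ 0  0  1  0  0 ]
  [ 0  0  0  1  0 ]
  [ 0  0  0  0  1 ]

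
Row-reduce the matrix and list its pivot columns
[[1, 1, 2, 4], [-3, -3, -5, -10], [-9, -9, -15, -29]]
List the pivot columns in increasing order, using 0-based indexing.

0, 2, 3

ρ2 ← ρ2 + 3·ρ1
ρ3 ← ρ3 + 9·ρ1
ρ3 ← ρ3 − 3·ρ2
ρ2 ← ρ2 − 2·ρ3
ρ1 ← ρ1 − 4·ρ3
ρ1 ← ρ1 − 2·ρ2
Pivot columns are the columns containing a leading 1.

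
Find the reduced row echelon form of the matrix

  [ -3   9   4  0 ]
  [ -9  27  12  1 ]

[[1, -3, -4/3, 0], [0, 0, 0, 1]]

Multiply ρ1 by -1/3.
  [  1  -3  -4/3  0 ]
  [ -9  27    12  1 ]
Add 9 times ρ1 to ρ2.
  [ 1  -3  -4/3  0 ]
  [ 0   0     0  1 ]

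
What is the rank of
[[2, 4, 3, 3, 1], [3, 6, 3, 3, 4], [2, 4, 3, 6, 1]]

Multiply ρ1 by 1/2.
Subtract 3 times ρ1 from ρ2.
Subtract 2 times ρ1 from ρ3.
Multiply ρ2 by -2/3.
Multiply ρ3 by 1/3.
Subtract ρ3 from ρ2.
Subtract 3/2 times ρ3 from ρ1.
Subtract 3/2 times ρ2 from ρ1.
The reduced form has 3 nonzero rows.

rank = 3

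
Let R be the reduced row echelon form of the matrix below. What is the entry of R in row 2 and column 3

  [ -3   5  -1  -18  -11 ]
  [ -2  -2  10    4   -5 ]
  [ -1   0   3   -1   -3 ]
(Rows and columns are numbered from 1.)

ρ1 ← -1/3·ρ1
  [  1  -5/3  1/3   6  11/3 ]
  [ -2    -2   10   4    -5 ]
  [ -1     0    3  -1    -3 ]
ρ2 ← ρ2 + 2·ρ1
  [  1   -5/3   1/3   6  11/3 ]
  [  0  -16/3  32/3  16   7/3 ]
  [ -1      0     3  -1    -3 ]
ρ3 ← ρ3 + ρ1
  [ 1   -5/3   1/3   6  11/3 ]
  [ 0  -16/3  32/3  16   7/3 ]
  [ 0   -5/3  10/3   5   2/3 ]
ρ2 ← -3/16·ρ2
  [ 1  -5/3   1/3   6   11/3 ]
  [ 0     1    -2  -3  -7/16 ]
  [ 0  -5/3  10/3   5    2/3 ]
ρ3 ← ρ3 + 5/3·ρ2
  [ 1  -5/3  1/3   6   11/3 ]
  [ 0     1   -2  -3  -7/16 ]
  [ 0     0    0   0  -1/16 ]
ρ3 ← -16·ρ3
  [ 1  -5/3  1/3   6   11/3 ]
  [ 0     1   -2  -3  -7/16 ]
  [ 0     0    0   0      1 ]
ρ2 ← ρ2 + 7/16·ρ3
  [ 1  -5/3  1/3   6  11/3 ]
  [ 0     1   -2  -3     0 ]
  [ 0     0    0   0     1 ]
ρ1 ← ρ1 − 11/3·ρ3
  [ 1  -5/3  1/3   6  0 ]
  [ 0     1   -2  -3  0 ]
  [ 0     0    0   0  1 ]
ρ1 ← ρ1 + 5/3·ρ2
  [ 1  0  -3   1  0 ]
  [ 0  1  -2  -3  0 ]
  [ 0  0   0   0  1 ]

-2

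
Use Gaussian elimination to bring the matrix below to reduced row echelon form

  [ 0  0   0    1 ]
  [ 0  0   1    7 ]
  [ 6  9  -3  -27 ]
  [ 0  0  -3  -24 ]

[[1, 3/2, 0, 0], [0, 0, 1, 0], [0, 0, 0, 1], [0, 0, 0, 0]]

Swap R1 and R3.
  [ 6  9  -3  -27 ]
  [ 0  0   1    7 ]
  [ 0  0   0    1 ]
  [ 0  0  -3  -24 ]
Multiply R1 by 1/6.
  [ 1  3/2  -1/2  -9/2 ]
  [ 0    0     1     7 ]
  [ 0    0     0     1 ]
  [ 0    0    -3   -24 ]
Add 3 times R2 to R4.
  [ 1  3/2  -1/2  -9/2 ]
  [ 0    0     1     7 ]
  [ 0    0     0     1 ]
  [ 0    0     0    -3 ]
Add 3 times R3 to R4.
  [ 1  3/2  -1/2  -9/2 ]
  [ 0    0     1     7 ]
  [ 0    0     0     1 ]
  [ 0    0     0     0 ]
Subtract 7 times R3 from R2.
  [ 1  3/2  -1/2  -9/2 ]
  [ 0    0     1     0 ]
  [ 0    0     0     1 ]
  [ 0    0     0     0 ]
Add 9/2 times R3 to R1.
  [ 1  3/2  -1/2  0 ]
  [ 0    0     1  0 ]
  [ 0    0     0  1 ]
  [ 0    0     0  0 ]
Add 1/2 times R2 to R1.
  [ 1  3/2  0  0 ]
  [ 0    0  1  0 ]
  [ 0    0  0  1 ]
  [ 0    0  0  0 ]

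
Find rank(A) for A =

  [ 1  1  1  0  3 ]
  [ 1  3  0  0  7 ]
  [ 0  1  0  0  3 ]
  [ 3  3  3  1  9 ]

r2 -> r2 − r1
  [ 1  1   1  0  3 ]
  [ 0  2  -1  0  4 ]
  [ 0  1   0  0  3 ]
  [ 3  3   3  1  9 ]
r4 -> r4 − 3·r1
  [ 1  1   1  0  3 ]
  [ 0  2  -1  0  4 ]
  [ 0  1   0  0  3 ]
  [ 0  0   0  1  0 ]
r2 -> 1/2·r2
  [ 1  1     1  0  3 ]
  [ 0  1  -1/2  0  2 ]
  [ 0  1     0  0  3 ]
  [ 0  0     0  1  0 ]
r3 -> r3 − r2
  [ 1  1     1  0  3 ]
  [ 0  1  -1/2  0  2 ]
  [ 0  0   1/2  0  1 ]
  [ 0  0     0  1  0 ]
r3 -> 2·r3
  [ 1  1     1  0  3 ]
  [ 0  1  -1/2  0  2 ]
  [ 0  0     1  0  2 ]
  [ 0  0     0  1  0 ]
r2 -> r2 + 1/2·r3
  [ 1  1  1  0  3 ]
  [ 0  1  0  0  3 ]
  [ 0  0  1  0  2 ]
  [ 0  0  0  1  0 ]
r1 -> r1 − r3
  [ 1  1  0  0  1 ]
  [ 0  1  0  0  3 ]
  [ 0  0  1  0  2 ]
  [ 0  0  0  1  0 ]
r1 -> r1 − r2
  [ 1  0  0  0  -2 ]
  [ 0  1  0  0   3 ]
  [ 0  0  1  0   2 ]
  [ 0  0  0  1   0 ]
The reduced form has 4 nonzero rows.

rank = 4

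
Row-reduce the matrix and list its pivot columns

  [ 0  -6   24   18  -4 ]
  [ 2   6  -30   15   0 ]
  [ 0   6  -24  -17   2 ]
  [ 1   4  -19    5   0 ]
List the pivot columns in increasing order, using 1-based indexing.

R1 <-> R2
  [ 2   6  -30   15   0 ]
  [ 0  -6   24   18  -4 ]
  [ 0   6  -24  -17   2 ]
  [ 1   4  -19    5   0 ]
R1 ← 1/2·R1
  [ 1   3  -15  15/2   0 ]
  [ 0  -6   24    18  -4 ]
  [ 0   6  -24   -17   2 ]
  [ 1   4  -19     5   0 ]
R4 ← R4 − R1
  [ 1   3  -15  15/2   0 ]
  [ 0  -6   24    18  -4 ]
  [ 0   6  -24   -17   2 ]
  [ 0   1   -4  -5/2   0 ]
R2 ← -1/6·R2
  [ 1  3  -15  15/2    0 ]
  [ 0  1   -4    -3  2/3 ]
  [ 0  6  -24   -17    2 ]
  [ 0  1   -4  -5/2    0 ]
R3 ← R3 − 6·R2
  [ 1  3  -15  15/2    0 ]
  [ 0  1   -4    -3  2/3 ]
  [ 0  0    0     1   -2 ]
  [ 0  1   -4  -5/2    0 ]
R4 ← R4 − R2
  [ 1  3  -15  15/2     0 ]
  [ 0  1   -4    -3   2/3 ]
  [ 0  0    0     1    -2 ]
  [ 0  0    0   1/2  -2/3 ]
R4 ← R4 − 1/2·R3
  [ 1  3  -15  15/2    0 ]
  [ 0  1   -4    -3  2/3 ]
  [ 0  0    0     1   -2 ]
  [ 0  0    0     0  1/3 ]
R4 ← 3·R4
  [ 1  3  -15  15/2    0 ]
  [ 0  1   -4    -3  2/3 ]
  [ 0  0    0     1   -2 ]
  [ 0  0    0     0    1 ]
R3 ← R3 + 2·R4
  [ 1  3  -15  15/2    0 ]
  [ 0  1   -4    -3  2/3 ]
  [ 0  0    0     1    0 ]
  [ 0  0    0     0    1 ]
R2 ← R2 − 2/3·R4
  [ 1  3  -15  15/2  0 ]
  [ 0  1   -4    -3  0 ]
  [ 0  0    0     1  0 ]
  [ 0  0    0     0  1 ]
R2 ← R2 + 3·R3
  [ 1  3  -15  15/2  0 ]
  [ 0  1   -4     0  0 ]
  [ 0  0    0     1  0 ]
  [ 0  0    0     0  1 ]
R1 ← R1 − 15/2·R3
  [ 1  3  -15  0  0 ]
  [ 0  1   -4  0  0 ]
  [ 0  0    0  1  0 ]
  [ 0  0    0  0  1 ]
R1 ← R1 − 3·R2
  [ 1  0  -3  0  0 ]
  [ 0  1  -4  0  0 ]
  [ 0  0   0  1  0 ]
  [ 0  0   0  0  1 ]
Pivot columns are the columns containing a leading 1.

1, 2, 4, 5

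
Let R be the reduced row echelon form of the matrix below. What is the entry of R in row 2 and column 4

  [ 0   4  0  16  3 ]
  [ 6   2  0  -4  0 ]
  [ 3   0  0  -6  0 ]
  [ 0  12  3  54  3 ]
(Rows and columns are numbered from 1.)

ρ1 <-> ρ2
ρ1 ← 1/6·ρ1
ρ3 ← ρ3 − 3·ρ1
ρ2 ← 1/4·ρ2
ρ3 ← ρ3 + ρ2
ρ4 ← ρ4 − 12·ρ2
ρ3 <-> ρ4
ρ3 ← 1/3·ρ3
ρ4 ← 4/3·ρ4
ρ3 ← ρ3 + 2·ρ4
ρ2 ← ρ2 − 3/4·ρ4
ρ1 ← ρ1 − 1/3·ρ2

4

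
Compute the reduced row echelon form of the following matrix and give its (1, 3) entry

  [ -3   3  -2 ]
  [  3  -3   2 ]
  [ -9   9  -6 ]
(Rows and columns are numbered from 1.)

R1 → -1/3·R1
  [  1  -1  2/3 ]
  [  3  -3    2 ]
  [ -9   9   -6 ]
R2 → R2 − 3·R1
  [  1  -1  2/3 ]
  [  0   0    0 ]
  [ -9   9   -6 ]
R3 → R3 + 9·R1
  [ 1  -1  2/3 ]
  [ 0   0    0 ]
  [ 0   0    0 ]

2/3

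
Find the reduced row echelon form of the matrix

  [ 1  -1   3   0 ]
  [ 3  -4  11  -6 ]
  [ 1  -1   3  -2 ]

[[1, 0, 1, 0], [0, 1, -2, 0], [0, 0, 0, 1]]

Subtract 3 times r1 from r2.
  [ 1  -1  3   0 ]
  [ 0  -1  2  -6 ]
  [ 1  -1  3  -2 ]
Subtract r1 from r3.
  [ 1  -1  3   0 ]
  [ 0  -1  2  -6 ]
  [ 0   0  0  -2 ]
Multiply r2 by -1.
  [ 1  -1   3   0 ]
  [ 0   1  -2   6 ]
  [ 0   0   0  -2 ]
Multiply r3 by -1/2.
  [ 1  -1   3  0 ]
  [ 0   1  -2  6 ]
  [ 0   0   0  1 ]
Subtract 6 times r3 from r2.
  [ 1  -1   3  0 ]
  [ 0   1  -2  0 ]
  [ 0   0   0  1 ]
Add r2 to r1.
  [ 1  0   1  0 ]
  [ 0  1  -2  0 ]
  [ 0  0   0  1 ]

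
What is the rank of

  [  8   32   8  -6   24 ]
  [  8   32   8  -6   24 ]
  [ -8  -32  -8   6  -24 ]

R1 ← 1/8·R1
  [  1    4   1  -3/4    3 ]
  [  8   32   8    -6   24 ]
  [ -8  -32  -8     6  -24 ]
R2 ← R2 − 8·R1
  [  1    4   1  -3/4    3 ]
  [  0    0   0     0    0 ]
  [ -8  -32  -8     6  -24 ]
R3 ← R3 + 8·R1
  [ 1  4  1  -3/4  3 ]
  [ 0  0  0     0  0 ]
  [ 0  0  0     0  0 ]
The reduced form has 1 nonzero row.

rank = 1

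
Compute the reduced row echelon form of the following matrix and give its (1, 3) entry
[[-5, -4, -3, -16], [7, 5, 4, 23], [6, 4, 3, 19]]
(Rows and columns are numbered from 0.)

R1 → -1/5·R1
  [ 1  4/5  3/5  16/5 ]
  [ 7    5    4    23 ]
  [ 6    4    3    19 ]
R2 → R2 − 7·R1
  [ 1   4/5   3/5  16/5 ]
  [ 0  -3/5  -1/5   3/5 ]
  [ 6     4     3    19 ]
R3 → R3 − 6·R1
  [ 1   4/5   3/5  16/5 ]
  [ 0  -3/5  -1/5   3/5 ]
  [ 0  -4/5  -3/5  -1/5 ]
R2 → -5/3·R2
  [ 1   4/5   3/5  16/5 ]
  [ 0     1   1/3    -1 ]
  [ 0  -4/5  -3/5  -1/5 ]
R3 → R3 + 4/5·R2
  [ 1  4/5   3/5  16/5 ]
  [ 0    1   1/3    -1 ]
  [ 0    0  -1/3    -1 ]
R3 → -3·R3
  [ 1  4/5  3/5  16/5 ]
  [ 0    1  1/3    -1 ]
  [ 0    0    1     3 ]
R2 → R2 − 1/3·R3
  [ 1  4/5  3/5  16/5 ]
  [ 0    1    0    -2 ]
  [ 0    0    1     3 ]
R1 → R1 − 3/5·R3
  [ 1  4/5  0  7/5 ]
  [ 0    1  0   -2 ]
  [ 0    0  1    3 ]
R1 → R1 − 4/5·R2
  [ 1  0  0   3 ]
  [ 0  1  0  -2 ]
  [ 0  0  1   3 ]

-2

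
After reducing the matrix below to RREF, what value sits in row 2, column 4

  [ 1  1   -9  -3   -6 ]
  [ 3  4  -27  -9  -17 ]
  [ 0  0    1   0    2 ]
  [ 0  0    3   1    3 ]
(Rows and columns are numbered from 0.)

2

r2 ← r2 − 3·r1
  [ 1  1  -9  -3  -6 ]
  [ 0  1   0   0   1 ]
  [ 0  0   1   0   2 ]
  [ 0  0   3   1   3 ]
r4 ← r4 − 3·r3
  [ 1  1  -9  -3  -6 ]
  [ 0  1   0   0   1 ]
  [ 0  0   1   0   2 ]
  [ 0  0   0   1  -3 ]
r1 ← r1 + 3·r4
  [ 1  1  -9  0  -15 ]
  [ 0  1   0  0    1 ]
  [ 0  0   1  0    2 ]
  [ 0  0   0  1   -3 ]
r1 ← r1 + 9·r3
  [ 1  1  0  0   3 ]
  [ 0  1  0  0   1 ]
  [ 0  0  1  0   2 ]
  [ 0  0  0  1  -3 ]
r1 ← r1 − r2
  [ 1  0  0  0   2 ]
  [ 0  1  0  0   1 ]
  [ 0  0  1  0   2 ]
  [ 0  0  0  1  -3 ]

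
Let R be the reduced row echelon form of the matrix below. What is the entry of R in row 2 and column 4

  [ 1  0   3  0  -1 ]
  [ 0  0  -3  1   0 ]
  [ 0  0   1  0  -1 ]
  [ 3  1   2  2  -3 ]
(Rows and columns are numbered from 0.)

ρ4 ← ρ4 − 3·ρ1
  [ 1  0   3  0  -1 ]
  [ 0  0  -3  1   0 ]
  [ 0  0   1  0  -1 ]
  [ 0  1  -7  2   0 ]
ρ2 <-> ρ4
  [ 1  0   3  0  -1 ]
  [ 0  1  -7  2   0 ]
  [ 0  0   1  0  -1 ]
  [ 0  0  -3  1   0 ]
ρ4 ← ρ4 + 3·ρ3
  [ 1  0   3  0  -1 ]
  [ 0  1  -7  2   0 ]
  [ 0  0   1  0  -1 ]
  [ 0  0   0  1  -3 ]
ρ2 ← ρ2 − 2·ρ4
  [ 1  0   3  0  -1 ]
  [ 0  1  -7  0   6 ]
  [ 0  0   1  0  -1 ]
  [ 0  0   0  1  -3 ]
ρ2 ← ρ2 + 7·ρ3
  [ 1  0  3  0  -1 ]
  [ 0  1  0  0  -1 ]
  [ 0  0  1  0  -1 ]
  [ 0  0  0  1  -3 ]
ρ1 ← ρ1 − 3·ρ3
  [ 1  0  0  0   2 ]
  [ 0  1  0  0  -1 ]
  [ 0  0  1  0  -1 ]
  [ 0  0  0  1  -3 ]

-1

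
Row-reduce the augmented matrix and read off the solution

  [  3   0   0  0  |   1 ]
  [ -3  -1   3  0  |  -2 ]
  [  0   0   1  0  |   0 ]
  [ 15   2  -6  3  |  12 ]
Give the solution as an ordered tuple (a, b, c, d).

(1/3, 1, 0, 5/3)

R1 -> 1/3·R1
  [  1   0   0  0  |  1/3 ]
  [ -3  -1   3  0  |   -2 ]
  [  0   0   1  0  |    0 ]
  [ 15   2  -6  3  |   12 ]
R2 -> R2 + 3·R1
  [  1   0   0  0  |  1/3 ]
  [  0  -1   3  0  |   -1 ]
  [  0   0   1  0  |    0 ]
  [ 15   2  -6  3  |   12 ]
R4 -> R4 − 15·R1
  [ 1   0   0  0  |  1/3 ]
  [ 0  -1   3  0  |   -1 ]
  [ 0   0   1  0  |    0 ]
  [ 0   2  -6  3  |    7 ]
R2 -> -1·R2
  [ 1  0   0  0  |  1/3 ]
  [ 0  1  -3  0  |    1 ]
  [ 0  0   1  0  |    0 ]
  [ 0  2  -6  3  |    7 ]
R4 -> R4 − 2·R2
  [ 1  0   0  0  |  1/3 ]
  [ 0  1  -3  0  |    1 ]
  [ 0  0   1  0  |    0 ]
  [ 0  0   0  3  |    5 ]
R4 -> 1/3·R4
  [ 1  0   0  0  |  1/3 ]
  [ 0  1  -3  0  |    1 ]
  [ 0  0   1  0  |    0 ]
  [ 0  0   0  1  |  5/3 ]
R2 -> R2 + 3·R3
  [ 1  0  0  0  |  1/3 ]
  [ 0  1  0  0  |    1 ]
  [ 0  0  1  0  |    0 ]
  [ 0  0  0  1  |  5/3 ]
Reading off the last column: a = 1/3, b = 1, c = 0, d = 5/3.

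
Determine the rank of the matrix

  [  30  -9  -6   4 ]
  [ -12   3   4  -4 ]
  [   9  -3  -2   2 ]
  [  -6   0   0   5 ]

rank = 4

R1 ← 1/30·R1
  [   1  -3/10  -1/5  2/15 ]
  [ -12      3     4    -4 ]
  [   9     -3    -2     2 ]
  [  -6      0     0     5 ]
R2 ← R2 + 12·R1
  [  1  -3/10  -1/5   2/15 ]
  [  0   -3/5   8/5  -12/5 ]
  [  9     -3    -2      2 ]
  [ -6      0     0      5 ]
R3 ← R3 − 9·R1
  [  1  -3/10  -1/5   2/15 ]
  [  0   -3/5   8/5  -12/5 ]
  [  0  -3/10  -1/5    4/5 ]
  [ -6      0     0      5 ]
R4 ← R4 + 6·R1
  [ 1  -3/10  -1/5   2/15 ]
  [ 0   -3/5   8/5  -12/5 ]
  [ 0  -3/10  -1/5    4/5 ]
  [ 0   -9/5  -6/5   29/5 ]
R2 ← -5/3·R2
  [ 1  -3/10  -1/5  2/15 ]
  [ 0      1  -8/3     4 ]
  [ 0  -3/10  -1/5   4/5 ]
  [ 0   -9/5  -6/5  29/5 ]
R3 ← R3 + 3/10·R2
  [ 1  -3/10  -1/5  2/15 ]
  [ 0      1  -8/3     4 ]
  [ 0      0    -1     2 ]
  [ 0   -9/5  -6/5  29/5 ]
R4 ← R4 + 9/5·R2
  [ 1  -3/10  -1/5  2/15 ]
  [ 0      1  -8/3     4 ]
  [ 0      0    -1     2 ]
  [ 0      0    -6    13 ]
R3 ← -1·R3
  [ 1  -3/10  -1/5  2/15 ]
  [ 0      1  -8/3     4 ]
  [ 0      0     1    -2 ]
  [ 0      0    -6    13 ]
R4 ← R4 + 6·R3
  [ 1  -3/10  -1/5  2/15 ]
  [ 0      1  -8/3     4 ]
  [ 0      0     1    -2 ]
  [ 0      0     0     1 ]
R3 ← R3 + 2·R4
  [ 1  -3/10  -1/5  2/15 ]
  [ 0      1  -8/3     4 ]
  [ 0      0     1     0 ]
  [ 0      0     0     1 ]
R2 ← R2 − 4·R4
  [ 1  -3/10  -1/5  2/15 ]
  [ 0      1  -8/3     0 ]
  [ 0      0     1     0 ]
  [ 0      0     0     1 ]
R1 ← R1 − 2/15·R4
  [ 1  -3/10  -1/5  0 ]
  [ 0      1  -8/3  0 ]
  [ 0      0     1  0 ]
  [ 0      0     0  1 ]
R2 ← R2 + 8/3·R3
  [ 1  -3/10  -1/5  0 ]
  [ 0      1     0  0 ]
  [ 0      0     1  0 ]
  [ 0      0     0  1 ]
R1 ← R1 + 1/5·R3
  [ 1  -3/10  0  0 ]
  [ 0      1  0  0 ]
  [ 0      0  1  0 ]
  [ 0      0  0  1 ]
R1 ← R1 + 3/10·R2
  [ 1  0  0  0 ]
  [ 0  1  0  0 ]
  [ 0  0  1  0 ]
  [ 0  0  0  1 ]
The reduced form has 4 nonzero rows.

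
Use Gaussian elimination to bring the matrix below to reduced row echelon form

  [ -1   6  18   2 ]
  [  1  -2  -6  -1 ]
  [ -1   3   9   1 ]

[[1, 0, 0, 0], [0, 1, 3, 0], [0, 0, 0, 1]]

ρ1 := -1·ρ1
ρ2 := ρ2 − ρ1
ρ3 := ρ3 + ρ1
ρ2 := 1/4·ρ2
ρ3 := ρ3 + 3·ρ2
ρ3 := -4·ρ3
ρ2 := ρ2 − 1/4·ρ3
ρ1 := ρ1 + 2·ρ3
ρ1 := ρ1 + 6·ρ2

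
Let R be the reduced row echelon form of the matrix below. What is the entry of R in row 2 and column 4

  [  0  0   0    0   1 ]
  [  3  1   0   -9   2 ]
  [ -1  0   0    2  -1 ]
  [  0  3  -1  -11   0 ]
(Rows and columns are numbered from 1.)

-3

R1 <=> R2
R1 := 1/3·R1
R3 := R3 + R1
R2 <=> R3
R2 := 3·R2
R4 := R4 − 3·R2
R3 <=> R4
R3 := -1·R3
R3 := R3 + 3·R4
R2 := R2 + R4
R1 := R1 − 2/3·R4
R1 := R1 − 1/3·R2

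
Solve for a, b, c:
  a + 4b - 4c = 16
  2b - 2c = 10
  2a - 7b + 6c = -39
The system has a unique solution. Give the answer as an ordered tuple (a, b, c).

Form the augmented matrix and row-reduce:
  [ 1   4  -4  |   16 ]
  [ 0   2  -2  |   10 ]
  [ 2  -7   6  |  -39 ]
R3 := R3 − 2·R1
  [ 1    4  -4  |   16 ]
  [ 0    2  -2  |   10 ]
  [ 0  -15  14  |  -71 ]
R2 := 1/2·R2
  [ 1    4  -4  |   16 ]
  [ 0    1  -1  |    5 ]
  [ 0  -15  14  |  -71 ]
R3 := R3 + 15·R2
  [ 1  4  -4  |  16 ]
  [ 0  1  -1  |   5 ]
  [ 0  0  -1  |   4 ]
R3 := -1·R3
  [ 1  4  -4  |  16 ]
  [ 0  1  -1  |   5 ]
  [ 0  0   1  |  -4 ]
R2 := R2 + R3
  [ 1  4  -4  |  16 ]
  [ 0  1   0  |   1 ]
  [ 0  0   1  |  -4 ]
R1 := R1 + 4·R3
  [ 1  4  0  |   0 ]
  [ 0  1  0  |   1 ]
  [ 0  0  1  |  -4 ]
R1 := R1 − 4·R2
  [ 1  0  0  |  -4 ]
  [ 0  1  0  |   1 ]
  [ 0  0  1  |  -4 ]
Reading off the last column: a = -4, b = 1, c = -4.

(-4, 1, -4)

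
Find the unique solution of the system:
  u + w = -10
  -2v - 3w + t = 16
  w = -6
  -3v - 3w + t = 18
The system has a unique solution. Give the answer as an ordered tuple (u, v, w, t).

(-4, -2, -6, -6)

Form the augmented matrix and row-reduce:
  [ 1   0   1  0  |  -10 ]
  [ 0  -2  -3  1  |   16 ]
  [ 0   0   1  0  |   -6 ]
  [ 0  -3  -3  1  |   18 ]
ρ2 := -1/2·ρ2
  [ 1   0    1     0  |  -10 ]
  [ 0   1  3/2  -1/2  |   -8 ]
  [ 0   0    1     0  |   -6 ]
  [ 0  -3   -3     1  |   18 ]
ρ4 := ρ4 + 3·ρ2
  [ 1  0    1     0  |  -10 ]
  [ 0  1  3/2  -1/2  |   -8 ]
  [ 0  0    1     0  |   -6 ]
  [ 0  0  3/2  -1/2  |   -6 ]
ρ4 := ρ4 − 3/2·ρ3
  [ 1  0    1     0  |  -10 ]
  [ 0  1  3/2  -1/2  |   -8 ]
  [ 0  0    1     0  |   -6 ]
  [ 0  0    0  -1/2  |    3 ]
ρ4 := -2·ρ4
  [ 1  0    1     0  |  -10 ]
  [ 0  1  3/2  -1/2  |   -8 ]
  [ 0  0    1     0  |   -6 ]
  [ 0  0    0     1  |   -6 ]
ρ2 := ρ2 + 1/2·ρ4
  [ 1  0    1  0  |  -10 ]
  [ 0  1  3/2  0  |  -11 ]
  [ 0  0    1  0  |   -6 ]
  [ 0  0    0  1  |   -6 ]
ρ2 := ρ2 − 3/2·ρ3
  [ 1  0  1  0  |  -10 ]
  [ 0  1  0  0  |   -2 ]
  [ 0  0  1  0  |   -6 ]
  [ 0  0  0  1  |   -6 ]
ρ1 := ρ1 − ρ3
  [ 1  0  0  0  |  -4 ]
  [ 0  1  0  0  |  -2 ]
  [ 0  0  1  0  |  -6 ]
  [ 0  0  0  1  |  -6 ]
Reading off the last column: u = -4, v = -2, w = -6, t = -6.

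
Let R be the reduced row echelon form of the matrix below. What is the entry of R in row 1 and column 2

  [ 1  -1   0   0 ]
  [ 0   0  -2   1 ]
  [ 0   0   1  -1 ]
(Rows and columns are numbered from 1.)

R2 -> -1/2·R2
  [ 1  -1  0     0 ]
  [ 0   0  1  -1/2 ]
  [ 0   0  1    -1 ]
R3 -> R3 − R2
  [ 1  -1  0     0 ]
  [ 0   0  1  -1/2 ]
  [ 0   0  0  -1/2 ]
R3 -> -2·R3
  [ 1  -1  0     0 ]
  [ 0   0  1  -1/2 ]
  [ 0   0  0     1 ]
R2 -> R2 + 1/2·R3
  [ 1  -1  0  0 ]
  [ 0   0  1  0 ]
  [ 0   0  0  1 ]

-1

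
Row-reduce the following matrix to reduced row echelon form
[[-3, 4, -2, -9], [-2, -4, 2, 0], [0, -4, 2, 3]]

[[1, 0, 0, 0], [0, 1, -1/2, 0], [0, 0, 0, 1]]

ρ1 → -1/3·ρ1
  [  1  -4/3  2/3  3 ]
  [ -2    -4    2  0 ]
  [  0    -4    2  3 ]
ρ2 → ρ2 + 2·ρ1
  [ 1   -4/3   2/3  3 ]
  [ 0  -20/3  10/3  6 ]
  [ 0     -4     2  3 ]
ρ2 → -3/20·ρ2
  [ 1  -4/3   2/3      3 ]
  [ 0     1  -1/2  -9/10 ]
  [ 0    -4     2      3 ]
ρ3 → ρ3 + 4·ρ2
  [ 1  -4/3   2/3      3 ]
  [ 0     1  -1/2  -9/10 ]
  [ 0     0     0   -3/5 ]
ρ3 → -5/3·ρ3
  [ 1  -4/3   2/3      3 ]
  [ 0     1  -1/2  -9/10 ]
  [ 0     0     0      1 ]
ρ2 → ρ2 + 9/10·ρ3
  [ 1  -4/3   2/3  3 ]
  [ 0     1  -1/2  0 ]
  [ 0     0     0  1 ]
ρ1 → ρ1 − 3·ρ3
  [ 1  -4/3   2/3  0 ]
  [ 0     1  -1/2  0 ]
  [ 0     0     0  1 ]
ρ1 → ρ1 + 4/3·ρ2
  [ 1  0     0  0 ]
  [ 0  1  -1/2  0 ]
  [ 0  0     0  1 ]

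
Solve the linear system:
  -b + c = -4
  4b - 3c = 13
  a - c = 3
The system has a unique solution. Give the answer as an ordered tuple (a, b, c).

Form the augmented matrix and row-reduce:
  [ 0  -1   1  |  -4 ]
  [ 0   4  -3  |  13 ]
  [ 1   0  -1  |   3 ]
R1 <-> R3
R2 ← 1/4·R2
R3 ← R3 + R2
R3 ← 4·R3
R2 ← R2 + 3/4·R3
R1 ← R1 + R3
Reading off the last column: a = 0, b = 1, c = -3.

(0, 1, -3)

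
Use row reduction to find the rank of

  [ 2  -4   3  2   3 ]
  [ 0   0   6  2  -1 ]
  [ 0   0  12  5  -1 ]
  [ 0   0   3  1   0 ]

r1 := 1/2·r1
  [ 1  -2  3/2  1  3/2 ]
  [ 0   0    6  2   -1 ]
  [ 0   0   12  5   -1 ]
  [ 0   0    3  1    0 ]
r2 := 1/6·r2
  [ 1  -2  3/2    1   3/2 ]
  [ 0   0    1  1/3  -1/6 ]
  [ 0   0   12    5    -1 ]
  [ 0   0    3    1     0 ]
r3 := r3 − 12·r2
  [ 1  -2  3/2    1   3/2 ]
  [ 0   0    1  1/3  -1/6 ]
  [ 0   0    0    1     1 ]
  [ 0   0    3    1     0 ]
r4 := r4 − 3·r2
  [ 1  -2  3/2    1   3/2 ]
  [ 0   0    1  1/3  -1/6 ]
  [ 0   0    0    1     1 ]
  [ 0   0    0    0   1/2 ]
r4 := 2·r4
  [ 1  -2  3/2    1   3/2 ]
  [ 0   0    1  1/3  -1/6 ]
  [ 0   0    0    1     1 ]
  [ 0   0    0    0     1 ]
r3 := r3 − r4
  [ 1  -2  3/2    1   3/2 ]
  [ 0   0    1  1/3  -1/6 ]
  [ 0   0    0    1     0 ]
  [ 0   0    0    0     1 ]
r2 := r2 + 1/6·r4
  [ 1  -2  3/2    1  3/2 ]
  [ 0   0    1  1/3    0 ]
  [ 0   0    0    1    0 ]
  [ 0   0    0    0    1 ]
r1 := r1 − 3/2·r4
  [ 1  -2  3/2    1  0 ]
  [ 0   0    1  1/3  0 ]
  [ 0   0    0    1  0 ]
  [ 0   0    0    0  1 ]
r2 := r2 − 1/3·r3
  [ 1  -2  3/2  1  0 ]
  [ 0   0    1  0  0 ]
  [ 0   0    0  1  0 ]
  [ 0   0    0  0  1 ]
r1 := r1 − r3
  [ 1  -2  3/2  0  0 ]
  [ 0   0    1  0  0 ]
  [ 0   0    0  1  0 ]
  [ 0   0    0  0  1 ]
r1 := r1 − 3/2·r2
  [ 1  -2  0  0  0 ]
  [ 0   0  1  0  0 ]
  [ 0   0  0  1  0 ]
  [ 0   0  0  0  1 ]
The reduced form has 4 nonzero rows.

rank = 4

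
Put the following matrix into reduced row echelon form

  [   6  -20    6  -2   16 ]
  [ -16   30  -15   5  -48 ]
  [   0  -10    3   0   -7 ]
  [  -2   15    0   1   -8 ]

[[1, 0, 0, 0, 4], [0, 1, 0, 0, 1/5], [0, 0, 1, 0, -5/3], [0, 0, 0, 1, -3]]

ρ1 -> 1/6·ρ1
  [   1  -10/3    1  -1/3  8/3 ]
  [ -16     30  -15     5  -48 ]
  [   0    -10    3     0   -7 ]
  [  -2     15    0     1   -8 ]
ρ2 -> ρ2 + 16·ρ1
  [  1  -10/3  1  -1/3    8/3 ]
  [  0  -70/3  1  -1/3  -16/3 ]
  [  0    -10  3     0     -7 ]
  [ -2     15  0     1     -8 ]
ρ4 -> ρ4 + 2·ρ1
  [ 1  -10/3  1  -1/3    8/3 ]
  [ 0  -70/3  1  -1/3  -16/3 ]
  [ 0    -10  3     0     -7 ]
  [ 0   25/3  2   1/3   -8/3 ]
ρ2 -> -3/70·ρ2
  [ 1  -10/3      1  -1/3   8/3 ]
  [ 0      1  -3/70  1/70  8/35 ]
  [ 0    -10      3     0    -7 ]
  [ 0   25/3      2   1/3  -8/3 ]
ρ3 -> ρ3 + 10·ρ2
  [ 1  -10/3      1  -1/3    8/3 ]
  [ 0      1  -3/70  1/70   8/35 ]
  [ 0      0   18/7   1/7  -33/7 ]
  [ 0   25/3      2   1/3   -8/3 ]
ρ4 -> ρ4 − 25/3·ρ2
  [ 1  -10/3      1  -1/3    8/3 ]
  [ 0      1  -3/70  1/70   8/35 ]
  [ 0      0   18/7   1/7  -33/7 ]
  [ 0      0  33/14  3/14  -32/7 ]
ρ3 -> 7/18·ρ3
  [ 1  -10/3      1  -1/3    8/3 ]
  [ 0      1  -3/70  1/70   8/35 ]
  [ 0      0      1  1/18  -11/6 ]
  [ 0      0  33/14  3/14  -32/7 ]
ρ4 -> ρ4 − 33/14·ρ3
  [ 1  -10/3      1  -1/3    8/3 ]
  [ 0      1  -3/70  1/70   8/35 ]
  [ 0      0      1  1/18  -11/6 ]
  [ 0      0      0  1/12   -1/4 ]
ρ4 -> 12·ρ4
  [ 1  -10/3      1  -1/3    8/3 ]
  [ 0      1  -3/70  1/70   8/35 ]
  [ 0      0      1  1/18  -11/6 ]
  [ 0      0      0     1     -3 ]
ρ3 -> ρ3 − 1/18·ρ4
  [ 1  -10/3      1  -1/3   8/3 ]
  [ 0      1  -3/70  1/70  8/35 ]
  [ 0      0      1     0  -5/3 ]
  [ 0      0      0     1    -3 ]
ρ2 -> ρ2 − 1/70·ρ4
  [ 1  -10/3      1  -1/3    8/3 ]
  [ 0      1  -3/70     0  19/70 ]
  [ 0      0      1     0   -5/3 ]
  [ 0      0      0     1     -3 ]
ρ1 -> ρ1 + 1/3·ρ4
  [ 1  -10/3      1  0    5/3 ]
  [ 0      1  -3/70  0  19/70 ]
  [ 0      0      1  0   -5/3 ]
  [ 0      0      0  1     -3 ]
ρ2 -> ρ2 + 3/70·ρ3
  [ 1  -10/3  1  0   5/3 ]
  [ 0      1  0  0   1/5 ]
  [ 0      0  1  0  -5/3 ]
  [ 0      0  0  1    -3 ]
ρ1 -> ρ1 − ρ3
  [ 1  -10/3  0  0  10/3 ]
  [ 0      1  0  0   1/5 ]
  [ 0      0  1  0  -5/3 ]
  [ 0      0  0  1    -3 ]
ρ1 -> ρ1 + 10/3·ρ2
  [ 1  0  0  0     4 ]
  [ 0  1  0  0   1/5 ]
  [ 0  0  1  0  -5/3 ]
  [ 0  0  0  1    -3 ]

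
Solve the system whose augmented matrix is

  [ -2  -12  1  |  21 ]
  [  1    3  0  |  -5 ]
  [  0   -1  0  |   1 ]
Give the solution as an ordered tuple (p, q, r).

r1 → -1/2·r1
  [ 1   6  -1/2  |  -21/2 ]
  [ 1   3     0  |     -5 ]
  [ 0  -1     0  |      1 ]
r2 → r2 − r1
  [ 1   6  -1/2  |  -21/2 ]
  [ 0  -3   1/2  |   11/2 ]
  [ 0  -1     0  |      1 ]
r2 → -1/3·r2
  [ 1   6  -1/2  |  -21/2 ]
  [ 0   1  -1/6  |  -11/6 ]
  [ 0  -1     0  |      1 ]
r3 → r3 + r2
  [ 1  6  -1/2  |  -21/2 ]
  [ 0  1  -1/6  |  -11/6 ]
  [ 0  0  -1/6  |   -5/6 ]
r3 → -6·r3
  [ 1  6  -1/2  |  -21/2 ]
  [ 0  1  -1/6  |  -11/6 ]
  [ 0  0     1  |      5 ]
r2 → r2 + 1/6·r3
  [ 1  6  -1/2  |  -21/2 ]
  [ 0  1     0  |     -1 ]
  [ 0  0     1  |      5 ]
r1 → r1 + 1/2·r3
  [ 1  6  0  |  -8 ]
  [ 0  1  0  |  -1 ]
  [ 0  0  1  |   5 ]
r1 → r1 − 6·r2
  [ 1  0  0  |  -2 ]
  [ 0  1  0  |  -1 ]
  [ 0  0  1  |   5 ]
Reading off the last column: p = -2, q = -1, r = 5.

(-2, -1, 5)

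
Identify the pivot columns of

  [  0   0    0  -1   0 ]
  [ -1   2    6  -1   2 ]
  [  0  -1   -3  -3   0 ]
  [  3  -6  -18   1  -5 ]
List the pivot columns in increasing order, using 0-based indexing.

0, 1, 3, 4

R1 <=> R2
R1 → -1·R1
R4 → R4 − 3·R1
R2 <=> R3
R2 → -1·R2
R3 → -1·R3
R4 → R4 + 2·R3
R1 → R1 + 2·R4
R2 → R2 − 3·R3
R1 → R1 − R3
R1 → R1 + 2·R2
Pivot columns are the columns containing a leading 1.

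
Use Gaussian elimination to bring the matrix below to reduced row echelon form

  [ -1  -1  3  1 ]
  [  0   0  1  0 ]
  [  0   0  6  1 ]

[[1, 1, 0, 0], [0, 0, 1, 0], [0, 0, 0, 1]]

Multiply R1 by -1.
  [ 1  1  -3  -1 ]
  [ 0  0   1   0 ]
  [ 0  0   6   1 ]
Subtract 6 times R2 from R3.
  [ 1  1  -3  -1 ]
  [ 0  0   1   0 ]
  [ 0  0   0   1 ]
Add R3 to R1.
  [ 1  1  -3  0 ]
  [ 0  0   1  0 ]
  [ 0  0   0  1 ]
Add 3 times R2 to R1.
  [ 1  1  0  0 ]
  [ 0  0  1  0 ]
  [ 0  0  0  1 ]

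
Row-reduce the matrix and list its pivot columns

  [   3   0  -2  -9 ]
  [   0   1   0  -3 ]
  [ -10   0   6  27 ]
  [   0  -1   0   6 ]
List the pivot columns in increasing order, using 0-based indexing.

Multiply R1 by 1/3.
  [   1   0  -2/3  -3 ]
  [   0   1     0  -3 ]
  [ -10   0     6  27 ]
  [   0  -1     0   6 ]
Add 10 times R1 to R3.
  [ 1   0  -2/3  -3 ]
  [ 0   1     0  -3 ]
  [ 0   0  -2/3  -3 ]
  [ 0  -1     0   6 ]
Add R2 to R4.
  [ 1  0  -2/3  -3 ]
  [ 0  1     0  -3 ]
  [ 0  0  -2/3  -3 ]
  [ 0  0     0   3 ]
Multiply R3 by -3/2.
  [ 1  0  -2/3   -3 ]
  [ 0  1     0   -3 ]
  [ 0  0     1  9/2 ]
  [ 0  0     0    3 ]
Multiply R4 by 1/3.
  [ 1  0  -2/3   -3 ]
  [ 0  1     0   -3 ]
  [ 0  0     1  9/2 ]
  [ 0  0     0    1 ]
Subtract 9/2 times R4 from R3.
  [ 1  0  -2/3  -3 ]
  [ 0  1     0  -3 ]
  [ 0  0     1   0 ]
  [ 0  0     0   1 ]
Add 3 times R4 to R2.
  [ 1  0  -2/3  -3 ]
  [ 0  1     0   0 ]
  [ 0  0     1   0 ]
  [ 0  0     0   1 ]
Add 3 times R4 to R1.
  [ 1  0  -2/3  0 ]
  [ 0  1     0  0 ]
  [ 0  0     1  0 ]
  [ 0  0     0  1 ]
Add 2/3 times R3 to R1.
  [ 1  0  0  0 ]
  [ 0  1  0  0 ]
  [ 0  0  1  0 ]
  [ 0  0  0  1 ]
Pivot columns are the columns containing a leading 1.

0, 1, 2, 3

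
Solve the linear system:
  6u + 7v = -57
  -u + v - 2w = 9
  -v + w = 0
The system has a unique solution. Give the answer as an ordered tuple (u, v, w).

(-6, -3, -3)

Form the augmented matrix and row-reduce:
  [  6   7   0  |  -57 ]
  [ -1   1  -2  |    9 ]
  [  0  -1   1  |    0 ]
ρ1 := 1/6·ρ1
  [  1  7/6   0  |  -19/2 ]
  [ -1    1  -2  |      9 ]
  [  0   -1   1  |      0 ]
ρ2 := ρ2 + ρ1
  [ 1   7/6   0  |  -19/2 ]
  [ 0  13/6  -2  |   -1/2 ]
  [ 0    -1   1  |      0 ]
ρ2 := 6/13·ρ2
  [ 1  7/6       0  |  -19/2 ]
  [ 0    1  -12/13  |  -3/13 ]
  [ 0   -1       1  |      0 ]
ρ3 := ρ3 + ρ2
  [ 1  7/6       0  |  -19/2 ]
  [ 0    1  -12/13  |  -3/13 ]
  [ 0    0    1/13  |  -3/13 ]
ρ3 := 13·ρ3
  [ 1  7/6       0  |  -19/2 ]
  [ 0    1  -12/13  |  -3/13 ]
  [ 0    0       1  |     -3 ]
ρ2 := ρ2 + 12/13·ρ3
  [ 1  7/6  0  |  -19/2 ]
  [ 0    1  0  |     -3 ]
  [ 0    0  1  |     -3 ]
ρ1 := ρ1 − 7/6·ρ2
  [ 1  0  0  |  -6 ]
  [ 0  1  0  |  -3 ]
  [ 0  0  1  |  -3 ]
Reading off the last column: u = -6, v = -3, w = -3.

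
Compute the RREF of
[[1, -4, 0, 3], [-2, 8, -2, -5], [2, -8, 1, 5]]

R2 → R2 + 2·R1
  [ 1  -4   0  3 ]
  [ 0   0  -2  1 ]
  [ 2  -8   1  5 ]
R3 → R3 − 2·R1
  [ 1  -4   0   3 ]
  [ 0   0  -2   1 ]
  [ 0   0   1  -1 ]
R2 → -1/2·R2
  [ 1  -4  0     3 ]
  [ 0   0  1  -1/2 ]
  [ 0   0  1    -1 ]
R3 → R3 − R2
  [ 1  -4  0     3 ]
  [ 0   0  1  -1/2 ]
  [ 0   0  0  -1/2 ]
R3 → -2·R3
  [ 1  -4  0     3 ]
  [ 0   0  1  -1/2 ]
  [ 0   0  0     1 ]
R2 → R2 + 1/2·R3
  [ 1  -4  0  3 ]
  [ 0   0  1  0 ]
  [ 0   0  0  1 ]
R1 → R1 − 3·R3
  [ 1  -4  0  0 ]
  [ 0   0  1  0 ]
  [ 0   0  0  1 ]

[[1, -4, 0, 0], [0, 0, 1, 0], [0, 0, 0, 1]]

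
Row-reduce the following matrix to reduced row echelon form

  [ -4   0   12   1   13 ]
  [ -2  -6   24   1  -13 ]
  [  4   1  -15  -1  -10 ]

R1 → -1/4·R1
  [  1   0   -3  -1/4  -13/4 ]
  [ -2  -6   24     1    -13 ]
  [  4   1  -15    -1    -10 ]
R2 → R2 + 2·R1
  [ 1   0   -3  -1/4  -13/4 ]
  [ 0  -6   18   1/2  -39/2 ]
  [ 4   1  -15    -1    -10 ]
R3 → R3 − 4·R1
  [ 1   0  -3  -1/4  -13/4 ]
  [ 0  -6  18   1/2  -39/2 ]
  [ 0   1  -3     0      3 ]
R2 → -1/6·R2
  [ 1  0  -3   -1/4  -13/4 ]
  [ 0  1  -3  -1/12   13/4 ]
  [ 0  1  -3      0      3 ]
R3 → R3 − R2
  [ 1  0  -3   -1/4  -13/4 ]
  [ 0  1  -3  -1/12   13/4 ]
  [ 0  0   0   1/12   -1/4 ]
R3 → 12·R3
  [ 1  0  -3   -1/4  -13/4 ]
  [ 0  1  -3  -1/12   13/4 ]
  [ 0  0   0      1     -3 ]
R2 → R2 + 1/12·R3
  [ 1  0  -3  -1/4  -13/4 ]
  [ 0  1  -3     0      3 ]
  [ 0  0   0     1     -3 ]
R1 → R1 + 1/4·R3
  [ 1  0  -3  0  -4 ]
  [ 0  1  -3  0   3 ]
  [ 0  0   0  1  -3 ]

[[1, 0, -3, 0, -4], [0, 1, -3, 0, 3], [0, 0, 0, 1, -3]]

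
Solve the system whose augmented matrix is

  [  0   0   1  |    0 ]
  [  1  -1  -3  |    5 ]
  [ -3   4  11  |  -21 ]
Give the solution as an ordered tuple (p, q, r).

Swap ρ1 and ρ2.
  [  1  -1  -3  |    5 ]
  [  0   0   1  |    0 ]
  [ -3   4  11  |  -21 ]
Add 3 times ρ1 to ρ3.
  [ 1  -1  -3  |   5 ]
  [ 0   0   1  |   0 ]
  [ 0   1   2  |  -6 ]
Swap ρ2 and ρ3.
  [ 1  -1  -3  |   5 ]
  [ 0   1   2  |  -6 ]
  [ 0   0   1  |   0 ]
Subtract 2 times ρ3 from ρ2.
  [ 1  -1  -3  |   5 ]
  [ 0   1   0  |  -6 ]
  [ 0   0   1  |   0 ]
Add 3 times ρ3 to ρ1.
  [ 1  -1  0  |   5 ]
  [ 0   1  0  |  -6 ]
  [ 0   0  1  |   0 ]
Add ρ2 to ρ1.
  [ 1  0  0  |  -1 ]
  [ 0  1  0  |  -6 ]
  [ 0  0  1  |   0 ]
Reading off the last column: p = -1, q = -6, r = 0.

(-1, -6, 0)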